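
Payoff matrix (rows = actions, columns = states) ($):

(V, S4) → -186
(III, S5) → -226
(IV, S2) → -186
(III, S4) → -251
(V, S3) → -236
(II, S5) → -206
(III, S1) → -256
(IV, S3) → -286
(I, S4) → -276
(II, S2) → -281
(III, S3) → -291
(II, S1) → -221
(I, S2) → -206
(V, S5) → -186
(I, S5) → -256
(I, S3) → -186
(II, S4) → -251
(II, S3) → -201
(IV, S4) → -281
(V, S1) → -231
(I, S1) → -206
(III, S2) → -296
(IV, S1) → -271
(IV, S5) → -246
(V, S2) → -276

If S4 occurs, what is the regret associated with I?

90

Best payoff under S4 is -186.
Regret = -186 − (-276) = 90.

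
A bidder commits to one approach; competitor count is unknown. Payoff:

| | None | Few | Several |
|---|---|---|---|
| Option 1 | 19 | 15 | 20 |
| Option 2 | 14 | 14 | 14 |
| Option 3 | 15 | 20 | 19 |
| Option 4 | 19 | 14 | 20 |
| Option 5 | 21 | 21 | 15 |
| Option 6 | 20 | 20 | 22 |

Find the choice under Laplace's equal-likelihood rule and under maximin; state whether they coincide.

Row averages: Option 1=18, Option 2=14, Option 3=18, Option 4=53/3, Option 5=19, Option 6=62/3
Highest average = 62/3 → Option 6.
Row minima: Option 1=15, Option 2=14, Option 3=15, Option 4=14, Option 5=15, Option 6=20
Best worst-case = 20 → Option 6.

laplace → Option 6; maximin → Option 6 (agree)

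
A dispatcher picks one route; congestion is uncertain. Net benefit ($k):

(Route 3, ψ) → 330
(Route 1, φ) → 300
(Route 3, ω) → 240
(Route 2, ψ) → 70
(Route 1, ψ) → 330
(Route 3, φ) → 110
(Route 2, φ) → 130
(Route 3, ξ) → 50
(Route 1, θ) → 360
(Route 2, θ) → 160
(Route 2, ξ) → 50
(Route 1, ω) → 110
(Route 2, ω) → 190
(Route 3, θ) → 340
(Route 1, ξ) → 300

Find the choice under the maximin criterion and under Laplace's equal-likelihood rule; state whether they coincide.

maximin → Route 1; laplace → Route 1 (agree)

Row minima: Route 1=110, Route 2=50, Route 3=50
Best worst-case = 110 → Route 1.
Row averages: Route 1=280, Route 2=120, Route 3=214
Highest average = 280 → Route 1.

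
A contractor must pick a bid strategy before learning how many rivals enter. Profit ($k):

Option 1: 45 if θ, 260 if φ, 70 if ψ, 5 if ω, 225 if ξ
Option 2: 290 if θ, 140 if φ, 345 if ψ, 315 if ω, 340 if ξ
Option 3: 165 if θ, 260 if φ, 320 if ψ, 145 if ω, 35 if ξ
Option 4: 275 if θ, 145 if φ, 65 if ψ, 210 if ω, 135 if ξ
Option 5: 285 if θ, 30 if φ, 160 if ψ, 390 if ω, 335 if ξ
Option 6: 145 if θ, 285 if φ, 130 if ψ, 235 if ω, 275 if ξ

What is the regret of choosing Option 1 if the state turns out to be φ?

25

Best payoff under φ is 285.
Regret = 285 − 260 = 25.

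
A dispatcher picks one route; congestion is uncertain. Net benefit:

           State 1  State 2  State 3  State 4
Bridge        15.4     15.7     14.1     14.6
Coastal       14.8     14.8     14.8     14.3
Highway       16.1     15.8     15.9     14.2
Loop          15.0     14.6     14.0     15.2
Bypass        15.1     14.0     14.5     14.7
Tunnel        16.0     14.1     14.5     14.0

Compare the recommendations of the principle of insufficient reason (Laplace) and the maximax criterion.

laplace → Highway; maximax → Highway (agree)

Row averages: Bridge=14.95, Coastal=14.675, Highway=15.5, Loop=14.7, Bypass=14.575, Tunnel=14.65
Highest average = 15.5 → Highway.
Row maxima: Bridge=15.7, Coastal=14.8, Highway=16.1, Loop=15.2, Bypass=15.1, Tunnel=16.0
Best best-case = 16.1 → Highway.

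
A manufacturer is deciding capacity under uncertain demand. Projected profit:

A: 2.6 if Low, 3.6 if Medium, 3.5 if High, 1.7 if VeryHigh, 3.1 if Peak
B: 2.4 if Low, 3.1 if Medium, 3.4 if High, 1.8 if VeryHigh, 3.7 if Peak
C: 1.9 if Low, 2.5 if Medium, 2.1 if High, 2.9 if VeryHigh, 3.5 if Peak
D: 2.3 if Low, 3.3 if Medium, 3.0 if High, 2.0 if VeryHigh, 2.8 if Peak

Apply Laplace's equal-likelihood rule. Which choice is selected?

A

Row averages: A=2.9, B=2.88, C=2.58, D=2.68
Highest average = 2.9 → A.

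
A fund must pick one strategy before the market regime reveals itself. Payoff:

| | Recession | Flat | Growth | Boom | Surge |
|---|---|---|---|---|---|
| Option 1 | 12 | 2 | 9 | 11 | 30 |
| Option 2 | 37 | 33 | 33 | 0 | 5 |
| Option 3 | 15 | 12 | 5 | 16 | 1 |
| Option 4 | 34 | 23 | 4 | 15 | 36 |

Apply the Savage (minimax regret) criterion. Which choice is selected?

Column bests: Recession=37, Flat=33, Growth=33, Boom=16, Surge=36.
Option 1 regrets: 25, 31, 24, 5, 6 → max 31
Option 2 regrets: 0, 0, 0, 16, 31 → max 31
Option 3 regrets: 22, 21, 28, 0, 35 → max 35
Option 4 regrets: 3, 10, 29, 1, 0 → max 29
Smallest max regret = 29 → Option 4.

Option 4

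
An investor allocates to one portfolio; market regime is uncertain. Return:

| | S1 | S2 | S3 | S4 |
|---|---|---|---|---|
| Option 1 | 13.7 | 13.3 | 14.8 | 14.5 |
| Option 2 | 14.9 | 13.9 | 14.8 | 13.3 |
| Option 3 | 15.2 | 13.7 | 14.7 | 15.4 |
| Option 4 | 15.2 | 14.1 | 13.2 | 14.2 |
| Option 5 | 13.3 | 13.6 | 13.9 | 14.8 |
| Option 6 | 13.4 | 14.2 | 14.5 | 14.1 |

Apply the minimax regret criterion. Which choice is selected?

Option 3

Column bests: S1=15.2, S2=14.2, S3=14.8, S4=15.4.
Option 1 regrets: 1.5, 0.9, 0.0, 0.9 → max 1.5
Option 2 regrets: 0.3, 0.3, 0.0, 2.1 → max 2.1
Option 3 regrets: 0.0, 0.5, 0.1, 0.0 → max 0.5
Option 4 regrets: 0.0, 0.1, 1.6, 1.2 → max 1.6
Option 5 regrets: 1.9, 0.6, 0.9, 0.6 → max 1.9
Option 6 regrets: 1.8, 0.0, 0.3, 1.3 → max 1.8
Smallest max regret = 0.5 → Option 3.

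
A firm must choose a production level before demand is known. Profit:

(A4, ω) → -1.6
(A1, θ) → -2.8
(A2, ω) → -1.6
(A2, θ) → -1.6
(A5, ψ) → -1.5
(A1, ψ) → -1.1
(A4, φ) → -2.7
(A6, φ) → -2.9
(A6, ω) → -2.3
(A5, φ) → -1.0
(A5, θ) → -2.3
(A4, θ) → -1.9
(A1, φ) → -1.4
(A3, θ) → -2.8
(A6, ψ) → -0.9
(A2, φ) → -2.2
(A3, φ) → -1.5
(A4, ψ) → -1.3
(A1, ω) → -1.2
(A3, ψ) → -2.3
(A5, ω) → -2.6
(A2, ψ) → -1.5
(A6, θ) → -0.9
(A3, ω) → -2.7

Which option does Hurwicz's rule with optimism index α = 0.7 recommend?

A1: 0.7·(-1.1) + 0.3·(-2.8) = -1.61
A2: 0.7·(-1.5) + 0.3·(-2.2) = -1.71
A3: 0.7·(-1.5) + 0.3·(-2.8) = -1.89
A4: 0.7·(-1.3) + 0.3·(-2.7) = -1.72
A5: 0.7·(-1.0) + 0.3·(-2.6) = -1.48
A6: 0.7·(-0.9) + 0.3·(-2.9) = -1.5
Highest Hurwicz score = -1.48 → A5.

A5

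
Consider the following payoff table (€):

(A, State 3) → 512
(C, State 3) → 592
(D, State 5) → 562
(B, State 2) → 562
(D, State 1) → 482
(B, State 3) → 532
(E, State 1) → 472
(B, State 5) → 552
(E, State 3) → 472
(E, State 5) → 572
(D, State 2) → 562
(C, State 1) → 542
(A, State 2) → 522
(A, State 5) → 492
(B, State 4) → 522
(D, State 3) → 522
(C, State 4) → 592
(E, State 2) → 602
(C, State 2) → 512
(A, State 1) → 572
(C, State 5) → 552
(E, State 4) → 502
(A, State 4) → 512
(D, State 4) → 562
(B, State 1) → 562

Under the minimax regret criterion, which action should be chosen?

Column bests: State 1=572, State 2=602, State 3=592, State 4=592, State 5=572.
A regrets: 0, 80, 80, 80, 80 → max 80
B regrets: 10, 40, 60, 70, 20 → max 70
C regrets: 30, 90, 0, 0, 20 → max 90
D regrets: 90, 40, 70, 30, 10 → max 90
E regrets: 100, 0, 120, 90, 0 → max 120
Smallest max regret = 70 → B.

B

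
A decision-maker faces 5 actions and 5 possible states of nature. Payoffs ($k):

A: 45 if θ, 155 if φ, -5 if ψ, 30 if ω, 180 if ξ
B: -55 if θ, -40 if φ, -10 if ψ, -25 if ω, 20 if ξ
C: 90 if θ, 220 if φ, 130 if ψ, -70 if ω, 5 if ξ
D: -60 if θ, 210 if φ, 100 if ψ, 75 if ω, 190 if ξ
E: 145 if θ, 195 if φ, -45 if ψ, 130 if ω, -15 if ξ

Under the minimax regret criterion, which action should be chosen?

A

Column bests: θ=145, φ=220, ψ=130, ω=130, ξ=190.
A regrets: 100, 65, 135, 100, 10 → max 135
B regrets: 200, 260, 140, 155, 170 → max 260
C regrets: 55, 0, 0, 200, 185 → max 200
D regrets: 205, 10, 30, 55, 0 → max 205
E regrets: 0, 25, 175, 0, 205 → max 205
Smallest max regret = 135 → A.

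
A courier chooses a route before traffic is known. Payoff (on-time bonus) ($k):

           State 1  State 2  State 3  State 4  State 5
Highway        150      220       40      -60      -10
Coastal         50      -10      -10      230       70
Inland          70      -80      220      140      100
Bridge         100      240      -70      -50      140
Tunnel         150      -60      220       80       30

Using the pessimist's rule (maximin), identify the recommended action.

Row minima: Highway=-60, Coastal=-10, Inland=-80, Bridge=-70, Tunnel=-60
Best worst-case = -10 → Coastal.

Coastal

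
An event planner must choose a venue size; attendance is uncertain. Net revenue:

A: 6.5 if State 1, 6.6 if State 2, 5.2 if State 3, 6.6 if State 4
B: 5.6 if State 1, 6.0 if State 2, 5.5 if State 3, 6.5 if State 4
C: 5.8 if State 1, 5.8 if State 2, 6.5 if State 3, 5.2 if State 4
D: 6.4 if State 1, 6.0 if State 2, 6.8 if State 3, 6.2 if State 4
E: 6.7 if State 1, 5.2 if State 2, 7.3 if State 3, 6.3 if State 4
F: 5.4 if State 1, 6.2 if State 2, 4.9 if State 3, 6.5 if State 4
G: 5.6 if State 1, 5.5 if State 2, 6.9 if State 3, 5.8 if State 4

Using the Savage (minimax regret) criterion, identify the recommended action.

Column bests: State 1=6.7, State 2=6.6, State 3=7.3, State 4=6.6.
A regrets: 0.2, 0.0, 2.1, 0.0 → max 2.1
B regrets: 1.1, 0.6, 1.8, 0.1 → max 1.8
C regrets: 0.9, 0.8, 0.8, 1.4 → max 1.4
D regrets: 0.3, 0.6, 0.5, 0.4 → max 0.6
E regrets: 0.0, 1.4, 0.0, 0.3 → max 1.4
F regrets: 1.3, 0.4, 2.4, 0.1 → max 2.4
G regrets: 1.1, 1.1, 0.4, 0.8 → max 1.1
Smallest max regret = 0.6 → D.

D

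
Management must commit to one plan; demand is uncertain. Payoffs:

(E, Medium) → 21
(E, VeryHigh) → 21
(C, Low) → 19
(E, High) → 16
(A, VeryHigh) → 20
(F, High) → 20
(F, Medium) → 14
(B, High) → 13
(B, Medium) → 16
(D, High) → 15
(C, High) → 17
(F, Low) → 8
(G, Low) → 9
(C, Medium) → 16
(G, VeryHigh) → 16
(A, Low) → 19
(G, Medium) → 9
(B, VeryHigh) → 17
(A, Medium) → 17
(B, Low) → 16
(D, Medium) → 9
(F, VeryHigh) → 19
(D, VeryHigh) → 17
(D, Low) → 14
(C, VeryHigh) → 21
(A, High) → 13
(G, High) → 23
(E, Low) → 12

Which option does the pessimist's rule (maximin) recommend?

Row minima: A=13, B=13, C=16, D=9, E=12, F=8, G=9
Best worst-case = 16 → C.

C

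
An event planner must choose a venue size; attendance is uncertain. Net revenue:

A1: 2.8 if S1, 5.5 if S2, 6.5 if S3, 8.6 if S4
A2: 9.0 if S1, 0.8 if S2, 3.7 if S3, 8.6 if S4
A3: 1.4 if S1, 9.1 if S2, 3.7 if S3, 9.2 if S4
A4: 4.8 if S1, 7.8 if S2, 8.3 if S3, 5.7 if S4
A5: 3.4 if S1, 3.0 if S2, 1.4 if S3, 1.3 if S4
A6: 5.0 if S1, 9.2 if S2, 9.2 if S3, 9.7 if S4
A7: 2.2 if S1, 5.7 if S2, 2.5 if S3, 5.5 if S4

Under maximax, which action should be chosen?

Row maxima: A1=8.6, A2=9.0, A3=9.2, A4=8.3, A5=3.4, A6=9.7, A7=5.7
Best best-case = 9.7 → A6.

A6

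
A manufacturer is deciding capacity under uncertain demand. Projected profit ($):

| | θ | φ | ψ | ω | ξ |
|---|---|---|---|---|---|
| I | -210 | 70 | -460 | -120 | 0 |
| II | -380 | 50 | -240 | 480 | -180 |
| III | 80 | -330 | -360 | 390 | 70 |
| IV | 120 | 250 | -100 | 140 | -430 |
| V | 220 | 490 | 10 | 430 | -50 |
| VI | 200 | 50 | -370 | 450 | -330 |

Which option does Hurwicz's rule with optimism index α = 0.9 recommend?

V

I: 0.9·70 + 0.1·(-460) = 17
II: 0.9·480 + 0.1·(-380) = 394
III: 0.9·390 + 0.1·(-360) = 315
IV: 0.9·250 + 0.1·(-430) = 182
V: 0.9·490 + 0.1·(-50) = 436
VI: 0.9·450 + 0.1·(-370) = 368
Highest Hurwicz score = 436 → V.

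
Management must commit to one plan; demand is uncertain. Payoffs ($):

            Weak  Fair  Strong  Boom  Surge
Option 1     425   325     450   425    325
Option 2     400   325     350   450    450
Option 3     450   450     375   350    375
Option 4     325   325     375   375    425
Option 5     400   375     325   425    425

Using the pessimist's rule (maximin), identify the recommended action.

Row minima: Option 1=325, Option 2=325, Option 3=350, Option 4=325, Option 5=325
Best worst-case = 350 → Option 3.

Option 3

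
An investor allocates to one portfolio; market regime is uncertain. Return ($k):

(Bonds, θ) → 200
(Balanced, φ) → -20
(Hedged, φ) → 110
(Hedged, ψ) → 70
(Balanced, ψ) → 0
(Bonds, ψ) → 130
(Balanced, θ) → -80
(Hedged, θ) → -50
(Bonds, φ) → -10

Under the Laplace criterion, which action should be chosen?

Bonds

Row averages: Hedged=130/3, Bonds=320/3, Balanced=-100/3
Highest average = 320/3 → Bonds.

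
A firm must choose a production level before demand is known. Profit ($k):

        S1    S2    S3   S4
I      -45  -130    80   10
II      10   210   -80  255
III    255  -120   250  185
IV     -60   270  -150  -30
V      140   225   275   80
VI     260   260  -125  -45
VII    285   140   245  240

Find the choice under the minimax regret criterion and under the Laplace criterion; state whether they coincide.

minimax regret → VII; laplace → VII (agree)

Column bests: S1=285, S2=270, S3=275, S4=255.
I regrets: 330, 400, 195, 245 → max 400
II regrets: 275, 60, 355, 0 → max 355
III regrets: 30, 390, 25, 70 → max 390
IV regrets: 345, 0, 425, 285 → max 425
V regrets: 145, 45, 0, 175 → max 175
VI regrets: 25, 10, 400, 300 → max 400
VII regrets: 0, 130, 30, 15 → max 130
Smallest max regret = 130 → VII.
Row averages: I=-21.25, II=98.75, III=142.5, IV=7.5, V=180, VI=87.5, VII=227.5
Highest average = 227.5 → VII.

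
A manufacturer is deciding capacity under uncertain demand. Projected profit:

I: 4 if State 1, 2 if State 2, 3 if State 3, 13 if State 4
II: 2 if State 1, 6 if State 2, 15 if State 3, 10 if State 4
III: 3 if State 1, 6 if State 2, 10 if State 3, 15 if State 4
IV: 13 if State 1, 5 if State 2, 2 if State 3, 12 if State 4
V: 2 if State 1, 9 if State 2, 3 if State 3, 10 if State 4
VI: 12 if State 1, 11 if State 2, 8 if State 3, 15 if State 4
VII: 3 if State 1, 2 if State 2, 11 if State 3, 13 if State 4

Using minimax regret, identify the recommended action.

VI

Column bests: State 1=13, State 2=11, State 3=15, State 4=15.
I regrets: 9, 9, 12, 2 → max 12
II regrets: 11, 5, 0, 5 → max 11
III regrets: 10, 5, 5, 0 → max 10
IV regrets: 0, 6, 13, 3 → max 13
V regrets: 11, 2, 12, 5 → max 12
VI regrets: 1, 0, 7, 0 → max 7
VII regrets: 10, 9, 4, 2 → max 10
Smallest max regret = 7 → VI.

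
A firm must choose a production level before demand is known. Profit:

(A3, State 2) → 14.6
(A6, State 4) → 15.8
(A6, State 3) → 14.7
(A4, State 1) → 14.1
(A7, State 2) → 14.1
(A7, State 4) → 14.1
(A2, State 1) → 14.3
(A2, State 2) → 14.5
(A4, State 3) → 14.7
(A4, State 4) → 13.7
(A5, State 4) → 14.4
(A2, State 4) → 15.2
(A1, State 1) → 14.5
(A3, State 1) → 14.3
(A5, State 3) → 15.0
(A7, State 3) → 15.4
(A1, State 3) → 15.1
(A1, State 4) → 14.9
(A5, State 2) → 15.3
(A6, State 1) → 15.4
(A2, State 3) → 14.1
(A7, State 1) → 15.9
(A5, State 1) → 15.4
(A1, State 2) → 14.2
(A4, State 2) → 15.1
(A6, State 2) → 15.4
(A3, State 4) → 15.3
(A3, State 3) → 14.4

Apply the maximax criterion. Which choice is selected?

Row maxima: A1=15.1, A2=15.2, A3=15.3, A4=15.1, A5=15.4, A6=15.8, A7=15.9
Best best-case = 15.9 → A7.

A7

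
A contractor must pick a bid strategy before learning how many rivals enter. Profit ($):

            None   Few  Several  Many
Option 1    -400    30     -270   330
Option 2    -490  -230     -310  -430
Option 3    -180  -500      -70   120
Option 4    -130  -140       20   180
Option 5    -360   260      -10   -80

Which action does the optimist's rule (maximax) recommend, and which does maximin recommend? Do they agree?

Row maxima: Option 1=330, Option 2=-230, Option 3=120, Option 4=180, Option 5=260
Best best-case = 330 → Option 1.
Row minima: Option 1=-400, Option 2=-490, Option 3=-500, Option 4=-140, Option 5=-360
Best worst-case = -140 → Option 4.

maximax → Option 1; maximin → Option 4 (disagree)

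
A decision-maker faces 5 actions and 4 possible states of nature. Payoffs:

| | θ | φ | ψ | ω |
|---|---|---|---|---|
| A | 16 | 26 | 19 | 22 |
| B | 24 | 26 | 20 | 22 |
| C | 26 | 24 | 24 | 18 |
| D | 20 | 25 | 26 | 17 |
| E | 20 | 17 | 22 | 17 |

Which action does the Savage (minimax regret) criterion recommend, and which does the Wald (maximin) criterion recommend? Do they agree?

Column bests: θ=26, φ=26, ψ=26, ω=22.
A regrets: 10, 0, 7, 0 → max 10
B regrets: 2, 0, 6, 0 → max 6
C regrets: 0, 2, 2, 4 → max 4
D regrets: 6, 1, 0, 5 → max 6
E regrets: 6, 9, 4, 5 → max 9
Smallest max regret = 4 → C.
Row minima: A=16, B=20, C=18, D=17, E=17
Best worst-case = 20 → B.

minimax regret → C; maximin → B (disagree)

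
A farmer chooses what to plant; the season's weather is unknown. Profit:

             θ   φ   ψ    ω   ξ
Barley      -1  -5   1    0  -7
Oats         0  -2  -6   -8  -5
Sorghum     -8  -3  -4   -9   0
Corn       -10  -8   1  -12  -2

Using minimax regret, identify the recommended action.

Column bests: θ=0, φ=-2, ψ=1, ω=0, ξ=0.
Barley regrets: 1, 3, 0, 0, 7 → max 7
Oats regrets: 0, 0, 7, 8, 5 → max 8
Sorghum regrets: 8, 1, 5, 9, 0 → max 9
Corn regrets: 10, 6, 0, 12, 2 → max 12
Smallest max regret = 7 → Barley.

Barley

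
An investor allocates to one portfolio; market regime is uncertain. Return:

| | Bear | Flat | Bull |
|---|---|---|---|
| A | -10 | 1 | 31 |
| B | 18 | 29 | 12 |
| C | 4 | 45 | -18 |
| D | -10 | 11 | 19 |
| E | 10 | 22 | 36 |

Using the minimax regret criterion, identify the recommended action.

Column bests: Bear=18, Flat=45, Bull=36.
A regrets: 28, 44, 5 → max 44
B regrets: 0, 16, 24 → max 24
C regrets: 14, 0, 54 → max 54
D regrets: 28, 34, 17 → max 34
E regrets: 8, 23, 0 → max 23
Smallest max regret = 23 → E.

E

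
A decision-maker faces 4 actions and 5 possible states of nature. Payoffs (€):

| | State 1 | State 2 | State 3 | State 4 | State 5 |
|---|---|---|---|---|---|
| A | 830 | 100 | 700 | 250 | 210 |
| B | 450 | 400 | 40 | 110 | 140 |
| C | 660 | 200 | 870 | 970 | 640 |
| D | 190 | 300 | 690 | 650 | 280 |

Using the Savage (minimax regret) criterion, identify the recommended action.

C

Column bests: State 1=830, State 2=400, State 3=870, State 4=970, State 5=640.
A regrets: 0, 300, 170, 720, 430 → max 720
B regrets: 380, 0, 830, 860, 500 → max 860
C regrets: 170, 200, 0, 0, 0 → max 200
D regrets: 640, 100, 180, 320, 360 → max 640
Smallest max regret = 200 → C.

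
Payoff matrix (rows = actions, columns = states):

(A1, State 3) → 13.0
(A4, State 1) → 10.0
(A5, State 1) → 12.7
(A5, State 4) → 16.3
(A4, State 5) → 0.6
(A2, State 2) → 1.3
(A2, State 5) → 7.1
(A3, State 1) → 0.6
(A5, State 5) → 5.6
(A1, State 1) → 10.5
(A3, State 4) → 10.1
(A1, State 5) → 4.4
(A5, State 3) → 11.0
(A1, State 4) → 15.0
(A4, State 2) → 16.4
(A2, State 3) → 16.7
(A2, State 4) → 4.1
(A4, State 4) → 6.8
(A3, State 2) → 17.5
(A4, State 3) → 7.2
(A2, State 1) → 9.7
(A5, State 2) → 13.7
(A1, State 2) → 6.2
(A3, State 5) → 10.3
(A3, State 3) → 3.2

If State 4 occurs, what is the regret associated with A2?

Best payoff under State 4 is 16.3.
Regret = 16.3 − 4.1 = 12.2.

12.2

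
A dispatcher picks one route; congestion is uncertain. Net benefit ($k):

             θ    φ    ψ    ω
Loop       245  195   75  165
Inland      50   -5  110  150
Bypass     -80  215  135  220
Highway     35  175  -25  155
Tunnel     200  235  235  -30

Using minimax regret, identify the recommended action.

Loop

Column bests: θ=245, φ=235, ψ=235, ω=220.
Loop regrets: 0, 40, 160, 55 → max 160
Inland regrets: 195, 240, 125, 70 → max 240
Bypass regrets: 325, 20, 100, 0 → max 325
Highway regrets: 210, 60, 260, 65 → max 260
Tunnel regrets: 45, 0, 0, 250 → max 250
Smallest max regret = 160 → Loop.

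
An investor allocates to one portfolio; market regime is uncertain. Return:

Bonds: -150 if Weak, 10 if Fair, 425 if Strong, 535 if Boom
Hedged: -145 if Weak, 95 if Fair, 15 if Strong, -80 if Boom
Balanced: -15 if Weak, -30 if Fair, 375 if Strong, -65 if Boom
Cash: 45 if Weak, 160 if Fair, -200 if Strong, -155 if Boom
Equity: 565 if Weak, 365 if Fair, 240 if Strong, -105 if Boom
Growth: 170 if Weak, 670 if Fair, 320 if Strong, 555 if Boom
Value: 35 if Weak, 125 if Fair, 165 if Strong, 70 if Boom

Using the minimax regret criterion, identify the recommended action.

Growth

Column bests: Weak=565, Fair=670, Strong=425, Boom=555.
Bonds regrets: 715, 660, 0, 20 → max 715
Hedged regrets: 710, 575, 410, 635 → max 710
Balanced regrets: 580, 700, 50, 620 → max 700
Cash regrets: 520, 510, 625, 710 → max 710
Equity regrets: 0, 305, 185, 660 → max 660
Growth regrets: 395, 0, 105, 0 → max 395
Value regrets: 530, 545, 260, 485 → max 545
Smallest max regret = 395 → Growth.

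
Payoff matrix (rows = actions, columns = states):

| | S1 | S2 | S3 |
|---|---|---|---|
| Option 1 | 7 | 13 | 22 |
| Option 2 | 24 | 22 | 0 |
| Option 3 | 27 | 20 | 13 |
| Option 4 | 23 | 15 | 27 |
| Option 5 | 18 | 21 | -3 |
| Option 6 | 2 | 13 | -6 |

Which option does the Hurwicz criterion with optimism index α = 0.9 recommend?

Option 1: 0.9·22 + 0.1·7 = 20.5
Option 2: 0.9·24 + 0.1·0 = 21.6
Option 3: 0.9·27 + 0.1·13 = 25.6
Option 4: 0.9·27 + 0.1·15 = 25.8
Option 5: 0.9·21 + 0.1·(-3) = 18.6
Option 6: 0.9·13 + 0.1·(-6) = 11.1
Highest Hurwicz score = 25.8 → Option 4.

Option 4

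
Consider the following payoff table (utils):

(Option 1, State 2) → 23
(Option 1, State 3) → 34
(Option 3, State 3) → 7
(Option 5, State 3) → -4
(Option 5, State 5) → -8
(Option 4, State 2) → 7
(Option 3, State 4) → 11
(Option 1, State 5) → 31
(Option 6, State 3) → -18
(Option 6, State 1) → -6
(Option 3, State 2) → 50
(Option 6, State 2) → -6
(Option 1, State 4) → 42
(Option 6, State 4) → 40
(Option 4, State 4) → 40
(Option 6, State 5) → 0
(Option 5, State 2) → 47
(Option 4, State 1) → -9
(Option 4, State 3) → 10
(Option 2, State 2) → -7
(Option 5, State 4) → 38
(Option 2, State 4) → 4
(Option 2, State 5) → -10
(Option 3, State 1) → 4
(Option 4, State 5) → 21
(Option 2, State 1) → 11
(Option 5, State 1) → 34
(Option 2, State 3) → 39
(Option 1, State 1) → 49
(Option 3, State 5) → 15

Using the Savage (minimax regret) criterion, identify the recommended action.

Option 1

Column bests: State 1=49, State 2=50, State 3=39, State 4=42, State 5=31.
Option 1 regrets: 0, 27, 5, 0, 0 → max 27
Option 2 regrets: 38, 57, 0, 38, 41 → max 57
Option 3 regrets: 45, 0, 32, 31, 16 → max 45
Option 4 regrets: 58, 43, 29, 2, 10 → max 58
Option 5 regrets: 15, 3, 43, 4, 39 → max 43
Option 6 regrets: 55, 56, 57, 2, 31 → max 57
Smallest max regret = 27 → Option 1.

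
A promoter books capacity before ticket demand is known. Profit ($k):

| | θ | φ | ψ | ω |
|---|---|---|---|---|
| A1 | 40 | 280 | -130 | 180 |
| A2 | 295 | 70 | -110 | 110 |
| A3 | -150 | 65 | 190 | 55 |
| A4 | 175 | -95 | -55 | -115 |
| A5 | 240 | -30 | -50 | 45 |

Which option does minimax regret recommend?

Column bests: θ=295, φ=280, ψ=190, ω=180.
A1 regrets: 255, 0, 320, 0 → max 320
A2 regrets: 0, 210, 300, 70 → max 300
A3 regrets: 445, 215, 0, 125 → max 445
A4 regrets: 120, 375, 245, 295 → max 375
A5 regrets: 55, 310, 240, 135 → max 310
Smallest max regret = 300 → A2.

A2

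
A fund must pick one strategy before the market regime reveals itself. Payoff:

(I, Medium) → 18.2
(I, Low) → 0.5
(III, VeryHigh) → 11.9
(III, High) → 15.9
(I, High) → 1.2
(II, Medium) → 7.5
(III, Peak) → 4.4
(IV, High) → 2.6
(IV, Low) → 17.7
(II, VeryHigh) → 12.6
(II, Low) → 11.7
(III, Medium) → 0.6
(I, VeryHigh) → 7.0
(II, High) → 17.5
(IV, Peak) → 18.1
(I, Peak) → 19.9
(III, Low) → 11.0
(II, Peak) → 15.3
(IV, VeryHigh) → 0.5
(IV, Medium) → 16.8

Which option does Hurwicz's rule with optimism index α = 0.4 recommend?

II

I: 0.4·19.9 + 0.6·0.5 = 8.26
II: 0.4·17.5 + 0.6·7.5 = 11.5
III: 0.4·15.9 + 0.6·0.6 = 6.72
IV: 0.4·18.1 + 0.6·0.5 = 7.54
Highest Hurwicz score = 11.5 → II.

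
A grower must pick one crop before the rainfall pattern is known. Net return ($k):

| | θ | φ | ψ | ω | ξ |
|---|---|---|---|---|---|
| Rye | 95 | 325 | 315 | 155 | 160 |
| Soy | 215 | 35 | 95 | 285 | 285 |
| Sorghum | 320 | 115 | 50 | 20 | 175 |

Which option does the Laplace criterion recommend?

Row averages: Rye=210, Soy=183, Sorghum=136
Highest average = 210 → Rye.

Rye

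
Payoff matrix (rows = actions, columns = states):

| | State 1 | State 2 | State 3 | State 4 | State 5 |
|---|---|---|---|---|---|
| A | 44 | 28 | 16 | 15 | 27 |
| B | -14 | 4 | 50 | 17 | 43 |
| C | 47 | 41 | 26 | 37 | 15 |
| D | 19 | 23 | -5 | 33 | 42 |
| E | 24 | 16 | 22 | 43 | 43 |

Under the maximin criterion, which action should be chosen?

Row minima: A=15, B=-14, C=15, D=-5, E=16
Best worst-case = 16 → E.

E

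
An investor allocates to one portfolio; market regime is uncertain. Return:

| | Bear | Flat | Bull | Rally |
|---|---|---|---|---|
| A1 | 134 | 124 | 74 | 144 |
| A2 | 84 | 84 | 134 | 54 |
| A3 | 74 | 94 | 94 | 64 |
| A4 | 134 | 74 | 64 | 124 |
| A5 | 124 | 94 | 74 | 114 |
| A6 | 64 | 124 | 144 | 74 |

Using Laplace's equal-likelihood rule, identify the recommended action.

Row averages: A1=119, A2=89, A3=81.5, A4=99, A5=101.5, A6=101.5
Highest average = 119 → A1.

A1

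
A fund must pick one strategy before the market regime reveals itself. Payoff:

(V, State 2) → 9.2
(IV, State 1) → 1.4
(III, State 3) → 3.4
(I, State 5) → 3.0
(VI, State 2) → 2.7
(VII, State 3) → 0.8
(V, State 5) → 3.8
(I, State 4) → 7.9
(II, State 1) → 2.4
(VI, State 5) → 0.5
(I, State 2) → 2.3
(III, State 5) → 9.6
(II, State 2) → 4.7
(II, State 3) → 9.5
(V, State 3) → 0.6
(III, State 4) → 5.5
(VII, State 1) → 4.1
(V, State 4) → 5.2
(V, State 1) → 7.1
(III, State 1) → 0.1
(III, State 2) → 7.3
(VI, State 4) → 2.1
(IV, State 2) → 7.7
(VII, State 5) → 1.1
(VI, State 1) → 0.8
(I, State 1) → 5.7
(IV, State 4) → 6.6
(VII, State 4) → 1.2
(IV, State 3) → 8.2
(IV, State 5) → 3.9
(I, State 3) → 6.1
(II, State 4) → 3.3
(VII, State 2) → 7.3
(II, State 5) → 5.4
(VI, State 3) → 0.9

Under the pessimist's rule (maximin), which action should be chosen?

Row minima: I=2.3, II=2.4, III=0.1, IV=1.4, V=0.6, VI=0.5, VII=0.8
Best worst-case = 2.4 → II.

II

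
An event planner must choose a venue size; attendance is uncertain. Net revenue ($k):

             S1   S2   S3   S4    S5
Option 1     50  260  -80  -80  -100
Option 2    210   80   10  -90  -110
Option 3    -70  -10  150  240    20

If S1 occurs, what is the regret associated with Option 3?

280

Best payoff under S1 is 210.
Regret = 210 − (-70) = 280.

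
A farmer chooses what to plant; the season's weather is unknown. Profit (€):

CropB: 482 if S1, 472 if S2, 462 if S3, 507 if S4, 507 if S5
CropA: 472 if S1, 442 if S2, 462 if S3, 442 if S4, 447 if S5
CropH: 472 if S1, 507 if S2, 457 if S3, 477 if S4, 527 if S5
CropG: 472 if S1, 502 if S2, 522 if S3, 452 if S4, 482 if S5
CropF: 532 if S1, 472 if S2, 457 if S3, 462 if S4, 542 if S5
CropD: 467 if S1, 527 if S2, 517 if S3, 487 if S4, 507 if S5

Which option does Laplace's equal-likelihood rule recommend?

Row averages: CropB=486, CropA=453, CropH=488, CropG=486, CropF=493, CropD=501
Highest average = 501 → CropD.

CropD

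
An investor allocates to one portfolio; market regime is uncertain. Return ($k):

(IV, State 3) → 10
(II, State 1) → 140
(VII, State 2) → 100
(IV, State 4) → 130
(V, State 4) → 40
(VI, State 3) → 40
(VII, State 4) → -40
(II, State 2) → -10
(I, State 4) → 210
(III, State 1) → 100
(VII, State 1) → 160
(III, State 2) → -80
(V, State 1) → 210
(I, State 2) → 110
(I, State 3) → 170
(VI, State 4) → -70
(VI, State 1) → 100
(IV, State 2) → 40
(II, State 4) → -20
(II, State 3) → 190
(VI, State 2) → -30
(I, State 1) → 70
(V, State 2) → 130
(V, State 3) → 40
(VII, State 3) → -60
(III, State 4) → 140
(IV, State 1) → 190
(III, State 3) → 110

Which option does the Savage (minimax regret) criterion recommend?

I

Column bests: State 1=210, State 2=130, State 3=190, State 4=210.
I regrets: 140, 20, 20, 0 → max 140
II regrets: 70, 140, 0, 230 → max 230
III regrets: 110, 210, 80, 70 → max 210
IV regrets: 20, 90, 180, 80 → max 180
V regrets: 0, 0, 150, 170 → max 170
VI regrets: 110, 160, 150, 280 → max 280
VII regrets: 50, 30, 250, 250 → max 250
Smallest max regret = 140 → I.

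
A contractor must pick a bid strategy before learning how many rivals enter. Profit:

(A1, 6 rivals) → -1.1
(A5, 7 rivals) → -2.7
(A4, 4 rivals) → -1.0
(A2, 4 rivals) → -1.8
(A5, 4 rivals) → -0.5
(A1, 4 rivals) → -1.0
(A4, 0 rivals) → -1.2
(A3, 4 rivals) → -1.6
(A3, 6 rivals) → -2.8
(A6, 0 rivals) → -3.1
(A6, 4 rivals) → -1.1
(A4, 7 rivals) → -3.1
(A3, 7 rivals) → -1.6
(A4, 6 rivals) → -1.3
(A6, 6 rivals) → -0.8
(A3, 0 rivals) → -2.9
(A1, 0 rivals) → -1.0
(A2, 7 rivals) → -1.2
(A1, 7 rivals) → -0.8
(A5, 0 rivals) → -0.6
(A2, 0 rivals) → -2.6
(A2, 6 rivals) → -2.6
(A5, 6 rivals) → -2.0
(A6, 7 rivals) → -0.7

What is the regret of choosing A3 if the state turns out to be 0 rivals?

Best payoff under 0 rivals is -0.6.
Regret = -0.6 − (-2.9) = 2.3.

2.3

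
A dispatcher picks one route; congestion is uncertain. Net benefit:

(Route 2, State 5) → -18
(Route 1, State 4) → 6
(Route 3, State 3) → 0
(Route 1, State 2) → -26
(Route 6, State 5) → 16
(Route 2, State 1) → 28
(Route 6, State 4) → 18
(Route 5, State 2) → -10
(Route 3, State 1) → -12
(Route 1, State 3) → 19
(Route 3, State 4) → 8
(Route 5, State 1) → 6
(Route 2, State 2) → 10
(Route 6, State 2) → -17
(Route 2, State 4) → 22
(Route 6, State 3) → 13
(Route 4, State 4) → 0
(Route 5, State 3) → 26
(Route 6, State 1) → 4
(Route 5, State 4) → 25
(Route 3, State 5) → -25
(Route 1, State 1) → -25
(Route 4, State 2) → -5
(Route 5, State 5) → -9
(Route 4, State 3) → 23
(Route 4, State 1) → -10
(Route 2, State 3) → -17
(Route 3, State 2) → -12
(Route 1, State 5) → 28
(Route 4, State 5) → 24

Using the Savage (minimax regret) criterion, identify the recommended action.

Route 6

Column bests: State 1=28, State 2=10, State 3=26, State 4=25, State 5=28.
Route 1 regrets: 53, 36, 7, 19, 0 → max 53
Route 2 regrets: 0, 0, 43, 3, 46 → max 46
Route 3 regrets: 40, 22, 26, 17, 53 → max 53
Route 4 regrets: 38, 15, 3, 25, 4 → max 38
Route 5 regrets: 22, 20, 0, 0, 37 → max 37
Route 6 regrets: 24, 27, 13, 7, 12 → max 27
Smallest max regret = 27 → Route 6.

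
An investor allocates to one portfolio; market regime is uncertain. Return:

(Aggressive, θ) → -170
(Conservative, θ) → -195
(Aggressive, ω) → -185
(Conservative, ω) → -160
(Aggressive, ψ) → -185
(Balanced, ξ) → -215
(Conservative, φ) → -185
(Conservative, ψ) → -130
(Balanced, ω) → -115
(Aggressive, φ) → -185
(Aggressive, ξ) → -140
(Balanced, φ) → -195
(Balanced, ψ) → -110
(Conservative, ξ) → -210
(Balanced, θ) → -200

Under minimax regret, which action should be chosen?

Conservative

Column bests: θ=-170, φ=-185, ψ=-110, ω=-115, ξ=-140.
Conservative regrets: 25, 0, 20, 45, 70 → max 70
Balanced regrets: 30, 10, 0, 0, 75 → max 75
Aggressive regrets: 0, 0, 75, 70, 0 → max 75
Smallest max regret = 70 → Conservative.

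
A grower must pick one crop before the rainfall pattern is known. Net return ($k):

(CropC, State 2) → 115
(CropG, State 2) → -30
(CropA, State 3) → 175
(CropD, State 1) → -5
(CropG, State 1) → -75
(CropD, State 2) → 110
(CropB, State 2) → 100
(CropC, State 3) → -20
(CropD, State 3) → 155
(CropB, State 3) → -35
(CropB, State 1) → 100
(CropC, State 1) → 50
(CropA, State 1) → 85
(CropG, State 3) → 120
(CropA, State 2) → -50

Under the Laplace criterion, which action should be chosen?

Row averages: CropD=260/3, CropC=145/3, CropA=70, CropB=55, CropG=5
Highest average = 260/3 → CropD.

CropD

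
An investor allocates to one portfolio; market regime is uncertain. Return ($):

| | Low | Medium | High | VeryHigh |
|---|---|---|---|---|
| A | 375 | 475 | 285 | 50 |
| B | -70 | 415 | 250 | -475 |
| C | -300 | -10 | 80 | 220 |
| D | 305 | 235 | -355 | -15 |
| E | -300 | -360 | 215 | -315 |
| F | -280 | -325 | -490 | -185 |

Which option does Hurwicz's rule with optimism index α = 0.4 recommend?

A

A: 0.4·475 + 0.6·50 = 220
B: 0.4·415 + 0.6·(-475) = -119
C: 0.4·220 + 0.6·(-300) = -92
D: 0.4·305 + 0.6·(-355) = -91
E: 0.4·215 + 0.6·(-360) = -130
F: 0.4·(-185) + 0.6·(-490) = -368
Highest Hurwicz score = 220 → A.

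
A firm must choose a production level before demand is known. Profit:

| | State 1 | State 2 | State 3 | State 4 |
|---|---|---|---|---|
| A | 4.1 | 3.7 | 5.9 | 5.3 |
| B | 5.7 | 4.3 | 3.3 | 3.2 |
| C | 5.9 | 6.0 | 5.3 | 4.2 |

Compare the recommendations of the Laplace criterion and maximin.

Row averages: A=4.75, B=4.125, C=5.35
Highest average = 5.35 → C.
Row minima: A=3.7, B=3.2, C=4.2
Best worst-case = 4.2 → C.

laplace → C; maximin → C (agree)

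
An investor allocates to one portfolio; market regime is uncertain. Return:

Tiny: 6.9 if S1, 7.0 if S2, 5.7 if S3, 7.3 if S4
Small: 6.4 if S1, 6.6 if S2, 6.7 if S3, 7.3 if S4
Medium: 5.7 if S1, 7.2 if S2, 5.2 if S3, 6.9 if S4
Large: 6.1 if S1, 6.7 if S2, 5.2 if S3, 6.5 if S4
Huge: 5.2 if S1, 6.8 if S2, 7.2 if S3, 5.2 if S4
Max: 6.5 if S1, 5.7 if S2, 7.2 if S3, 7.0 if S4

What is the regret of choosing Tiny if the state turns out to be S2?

Best payoff under S2 is 7.2.
Regret = 7.2 − 7.0 = 0.2.

0.2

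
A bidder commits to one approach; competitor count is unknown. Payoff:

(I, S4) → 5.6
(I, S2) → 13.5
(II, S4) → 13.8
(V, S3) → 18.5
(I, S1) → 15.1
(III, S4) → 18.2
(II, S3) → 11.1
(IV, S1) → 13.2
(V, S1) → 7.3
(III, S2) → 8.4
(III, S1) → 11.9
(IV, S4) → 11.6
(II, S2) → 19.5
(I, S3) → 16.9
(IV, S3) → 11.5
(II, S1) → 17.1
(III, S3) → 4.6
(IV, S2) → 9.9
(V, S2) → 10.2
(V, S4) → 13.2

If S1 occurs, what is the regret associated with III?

Best payoff under S1 is 17.1.
Regret = 17.1 − 11.9 = 5.2.

5.2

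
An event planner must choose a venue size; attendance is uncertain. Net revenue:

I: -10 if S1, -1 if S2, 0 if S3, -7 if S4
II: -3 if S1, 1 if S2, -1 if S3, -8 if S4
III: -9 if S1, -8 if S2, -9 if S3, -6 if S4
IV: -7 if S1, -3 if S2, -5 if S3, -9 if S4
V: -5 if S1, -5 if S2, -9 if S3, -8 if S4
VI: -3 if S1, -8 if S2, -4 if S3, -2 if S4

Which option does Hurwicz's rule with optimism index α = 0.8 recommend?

I: 0.8·0 + 0.2·(-10) = -2
II: 0.8·1 + 0.2·(-8) = -0.8
III: 0.8·(-6) + 0.2·(-9) = -6.6
IV: 0.8·(-3) + 0.2·(-9) = -4.2
V: 0.8·(-5) + 0.2·(-9) = -5.8
VI: 0.8·(-2) + 0.2·(-8) = -3.2
Highest Hurwicz score = -0.8 → II.

II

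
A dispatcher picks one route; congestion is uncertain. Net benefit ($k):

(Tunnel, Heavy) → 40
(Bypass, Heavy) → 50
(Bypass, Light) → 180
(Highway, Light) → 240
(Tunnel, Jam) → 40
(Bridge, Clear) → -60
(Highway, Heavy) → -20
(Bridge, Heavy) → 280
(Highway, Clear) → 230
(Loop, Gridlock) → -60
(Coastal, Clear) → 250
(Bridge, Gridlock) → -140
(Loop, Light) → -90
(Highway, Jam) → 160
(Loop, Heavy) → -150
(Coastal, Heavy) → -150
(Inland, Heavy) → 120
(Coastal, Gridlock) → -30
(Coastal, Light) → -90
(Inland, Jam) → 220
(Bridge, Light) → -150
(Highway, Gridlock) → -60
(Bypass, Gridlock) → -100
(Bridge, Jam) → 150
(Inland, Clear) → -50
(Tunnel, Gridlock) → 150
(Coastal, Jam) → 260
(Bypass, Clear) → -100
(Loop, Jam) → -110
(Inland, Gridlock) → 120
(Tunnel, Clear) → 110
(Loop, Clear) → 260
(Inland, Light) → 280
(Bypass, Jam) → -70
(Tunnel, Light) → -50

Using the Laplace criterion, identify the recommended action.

Inland

Row averages: Loop=-30, Coastal=48, Highway=110, Bridge=16, Inland=138, Tunnel=58, Bypass=-8
Highest average = 138 → Inland.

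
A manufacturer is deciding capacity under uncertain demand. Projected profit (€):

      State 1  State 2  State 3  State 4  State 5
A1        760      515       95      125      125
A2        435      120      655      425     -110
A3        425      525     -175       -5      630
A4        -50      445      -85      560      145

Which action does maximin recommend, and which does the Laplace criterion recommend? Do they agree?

maximin → A1; laplace → A1 (agree)

Row minima: A1=95, A2=-110, A3=-175, A4=-85
Best worst-case = 95 → A1.
Row averages: A1=324, A2=305, A3=280, A4=203
Highest average = 324 → A1.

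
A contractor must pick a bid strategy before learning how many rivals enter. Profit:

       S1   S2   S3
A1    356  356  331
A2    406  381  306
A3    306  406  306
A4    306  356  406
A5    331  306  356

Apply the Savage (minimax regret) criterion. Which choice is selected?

Column bests: S1=406, S2=406, S3=406.
A1 regrets: 50, 50, 75 → max 75
A2 regrets: 0, 25, 100 → max 100
A3 regrets: 100, 0, 100 → max 100
A4 regrets: 100, 50, 0 → max 100
A5 regrets: 75, 100, 50 → max 100
Smallest max regret = 75 → A1.

A1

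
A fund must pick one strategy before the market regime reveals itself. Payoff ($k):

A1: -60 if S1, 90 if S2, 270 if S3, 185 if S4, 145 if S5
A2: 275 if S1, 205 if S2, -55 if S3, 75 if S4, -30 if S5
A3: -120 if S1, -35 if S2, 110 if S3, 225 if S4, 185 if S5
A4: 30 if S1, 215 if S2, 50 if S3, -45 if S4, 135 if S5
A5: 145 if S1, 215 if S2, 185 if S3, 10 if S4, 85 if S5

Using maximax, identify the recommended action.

A2

Row maxima: A1=270, A2=275, A3=225, A4=215, A5=215
Best best-case = 275 → A2.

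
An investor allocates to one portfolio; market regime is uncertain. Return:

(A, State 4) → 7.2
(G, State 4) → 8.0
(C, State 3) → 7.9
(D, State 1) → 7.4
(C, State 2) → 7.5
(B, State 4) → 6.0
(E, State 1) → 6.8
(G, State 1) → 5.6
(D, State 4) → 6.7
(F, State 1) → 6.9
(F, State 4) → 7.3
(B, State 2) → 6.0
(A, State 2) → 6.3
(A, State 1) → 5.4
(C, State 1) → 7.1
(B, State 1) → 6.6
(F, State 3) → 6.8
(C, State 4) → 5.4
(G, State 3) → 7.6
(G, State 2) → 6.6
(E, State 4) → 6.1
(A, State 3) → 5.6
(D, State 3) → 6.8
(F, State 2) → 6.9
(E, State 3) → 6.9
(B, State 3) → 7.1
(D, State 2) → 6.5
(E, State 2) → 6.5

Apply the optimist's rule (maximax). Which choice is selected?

G

Row maxima: A=7.2, B=7.1, C=7.9, D=7.4, E=6.9, F=7.3, G=8.0
Best best-case = 8.0 → G.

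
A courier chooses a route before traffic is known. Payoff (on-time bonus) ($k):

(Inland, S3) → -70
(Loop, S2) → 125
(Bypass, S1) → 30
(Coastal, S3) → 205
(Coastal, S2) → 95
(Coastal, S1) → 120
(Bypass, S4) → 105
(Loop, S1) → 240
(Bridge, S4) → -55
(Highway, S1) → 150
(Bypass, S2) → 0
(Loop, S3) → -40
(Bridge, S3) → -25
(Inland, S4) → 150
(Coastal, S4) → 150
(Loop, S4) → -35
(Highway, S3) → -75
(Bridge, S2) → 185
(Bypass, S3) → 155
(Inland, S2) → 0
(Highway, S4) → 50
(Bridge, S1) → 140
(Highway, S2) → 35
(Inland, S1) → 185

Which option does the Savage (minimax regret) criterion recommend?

Column bests: S1=240, S2=185, S3=205, S4=150.
Bypass regrets: 210, 185, 50, 45 → max 210
Inland regrets: 55, 185, 275, 0 → max 275
Loop regrets: 0, 60, 245, 185 → max 245
Coastal regrets: 120, 90, 0, 0 → max 120
Bridge regrets: 100, 0, 230, 205 → max 230
Highway regrets: 90, 150, 280, 100 → max 280
Smallest max regret = 120 → Coastal.

Coastal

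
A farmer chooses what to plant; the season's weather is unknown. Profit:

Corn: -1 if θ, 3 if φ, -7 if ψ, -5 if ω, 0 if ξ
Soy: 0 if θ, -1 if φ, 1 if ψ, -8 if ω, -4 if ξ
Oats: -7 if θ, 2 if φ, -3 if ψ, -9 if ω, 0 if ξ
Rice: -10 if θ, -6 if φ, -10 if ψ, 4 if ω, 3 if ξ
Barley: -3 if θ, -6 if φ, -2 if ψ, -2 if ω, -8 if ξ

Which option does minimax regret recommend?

Corn

Column bests: θ=0, φ=3, ψ=1, ω=4, ξ=3.
Corn regrets: 1, 0, 8, 9, 3 → max 9
Soy regrets: 0, 4, 0, 12, 7 → max 12
Oats regrets: 7, 1, 4, 13, 3 → max 13
Rice regrets: 10, 9, 11, 0, 0 → max 11
Barley regrets: 3, 9, 3, 6, 11 → max 11
Smallest max regret = 9 → Corn.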